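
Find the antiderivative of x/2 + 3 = x^2/4 + 3*x + C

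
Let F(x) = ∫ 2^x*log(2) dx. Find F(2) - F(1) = 2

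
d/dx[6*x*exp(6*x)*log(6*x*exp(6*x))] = 36*x*(6*x + log(x))*exp(6*x) + 36*x*exp(6*x) + 36*x*exp(6*x)*log(6) + 6*(6*x + log(x))*exp(6*x) + 6*exp(6*x) + 6*exp(6*x)*log(6)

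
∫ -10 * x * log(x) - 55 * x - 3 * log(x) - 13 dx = x*(-25*x - (5*x + 3)*log(x) - 10) + C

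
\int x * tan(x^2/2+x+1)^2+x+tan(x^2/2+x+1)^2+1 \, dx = tan((x + 1)^2/2 + 1/2) + C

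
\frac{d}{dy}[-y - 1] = -1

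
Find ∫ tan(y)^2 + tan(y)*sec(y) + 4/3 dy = y/3 + tan(y) + sec(y) + C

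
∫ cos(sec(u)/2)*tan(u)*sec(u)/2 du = sin(sec(u)/2) + C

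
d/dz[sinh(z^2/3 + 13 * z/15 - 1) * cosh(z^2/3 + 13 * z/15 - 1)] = 2*z*sinh(z^2/3 + 13*z/15 - 1)^2/3 + 2*z*cosh(z^2/3 + 13*z/15 - 1)^2/3 + 13*sinh(z^2/3 + 13*z/15 - 1)^2/15 + 13*cosh(z^2/3 + 13*z/15 - 1)^2/15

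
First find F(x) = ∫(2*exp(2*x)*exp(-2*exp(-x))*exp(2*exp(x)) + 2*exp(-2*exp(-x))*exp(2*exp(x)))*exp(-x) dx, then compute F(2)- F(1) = -exp(-2*exp(-1) + 2*E) + exp(-2*exp(-2) + 2*exp(2))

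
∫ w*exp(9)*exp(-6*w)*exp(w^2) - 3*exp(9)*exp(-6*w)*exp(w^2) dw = exp((w - 3)^2)/2 + C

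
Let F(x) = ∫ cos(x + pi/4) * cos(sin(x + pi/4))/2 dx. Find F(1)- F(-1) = -sin(cos(pi/4 + 1))/2 + sin(sin(pi/4 + 1))/2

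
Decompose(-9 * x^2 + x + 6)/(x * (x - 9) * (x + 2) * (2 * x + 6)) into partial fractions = 13/(12*(x + 3)) - 8/(11*(x + 2)) - 119/(396*(x - 9)) - 1/(18*x)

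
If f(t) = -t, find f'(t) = -1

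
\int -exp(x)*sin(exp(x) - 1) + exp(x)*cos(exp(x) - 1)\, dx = sqrt(2)*cos(-exp(x) + pi/4 + 1) + C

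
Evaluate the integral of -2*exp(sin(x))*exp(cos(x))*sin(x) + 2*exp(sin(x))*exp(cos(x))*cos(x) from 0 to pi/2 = 0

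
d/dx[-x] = -1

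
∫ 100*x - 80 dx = 50*x^2 - 80*x + C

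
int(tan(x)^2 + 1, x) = tan(x) + C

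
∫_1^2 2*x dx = 3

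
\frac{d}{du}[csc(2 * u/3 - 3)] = -2*cot(2*u/3 - 3)*csc(2*u/3 - 3)/3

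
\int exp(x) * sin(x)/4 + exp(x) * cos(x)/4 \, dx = exp(x)*sin(x)/4 + C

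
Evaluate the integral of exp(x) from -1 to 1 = E - exp(-1)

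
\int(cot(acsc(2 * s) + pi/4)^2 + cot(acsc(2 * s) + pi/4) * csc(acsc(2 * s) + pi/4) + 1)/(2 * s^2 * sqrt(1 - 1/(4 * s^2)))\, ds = cot(acsc(2*s) + pi/4) + csc(acsc(2*s) + pi/4) + C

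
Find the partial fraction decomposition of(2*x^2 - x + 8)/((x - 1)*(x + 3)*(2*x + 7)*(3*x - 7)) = 447/(2240*(3*x - 7)) - 32/(35*(2*x + 7)) + 29/(64*(x + 3)) - 1/(16*(x - 1))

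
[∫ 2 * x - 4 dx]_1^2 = -1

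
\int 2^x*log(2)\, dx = 2^x + C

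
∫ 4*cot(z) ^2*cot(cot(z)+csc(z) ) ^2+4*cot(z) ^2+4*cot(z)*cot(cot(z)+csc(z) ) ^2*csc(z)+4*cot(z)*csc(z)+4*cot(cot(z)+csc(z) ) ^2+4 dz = 4*cot(cot(z) + csc(z)) + C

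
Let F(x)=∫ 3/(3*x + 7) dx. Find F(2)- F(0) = -log(7) + log(13)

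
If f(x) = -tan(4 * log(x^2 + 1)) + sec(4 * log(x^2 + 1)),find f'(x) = (-8*x*tan(4*log(x^2 + 1))^2 + 8*x*tan(4*log(x^2 + 1))*sec(4*log(x^2 + 1)) - 8*x)/(x^2 + 1)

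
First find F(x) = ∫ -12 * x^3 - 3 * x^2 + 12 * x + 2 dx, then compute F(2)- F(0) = -28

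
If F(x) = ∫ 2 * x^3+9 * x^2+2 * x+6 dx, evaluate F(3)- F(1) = 138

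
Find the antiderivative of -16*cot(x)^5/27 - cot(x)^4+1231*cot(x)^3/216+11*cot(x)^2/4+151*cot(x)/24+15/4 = ((8*cot(x) + 9)^2*cot(x) - 1440*cot(x) - 1620)*cot(x)/432 + C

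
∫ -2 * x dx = -x^2 + C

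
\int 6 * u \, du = 3*u^2 + C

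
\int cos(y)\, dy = sin(y) + C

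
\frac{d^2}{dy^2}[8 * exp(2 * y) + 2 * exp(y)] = 32*exp(2*y) + 2*exp(y)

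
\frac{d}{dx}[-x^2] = -2*x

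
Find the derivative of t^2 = 2*t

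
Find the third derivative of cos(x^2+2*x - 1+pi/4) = 8*x^3*sin(x^2 + 2*x - 1 + pi/4) + 24*x^2*sin(x^2 + 2*x - 1 + pi/4) + 24*x*sin(x^2 + 2*x - 1 + pi/4) - 12*x*cos(x^2 + 2*x - 1 + pi/4) + 8*sin(x^2 + 2*x - 1 + pi/4) - 12*cos(x^2 + 2*x - 1 + pi/4)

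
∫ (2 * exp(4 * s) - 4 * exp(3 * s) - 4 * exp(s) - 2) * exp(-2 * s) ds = (-exp(2*s) + 2*exp(s) + 1)^2*exp(-2*s) + C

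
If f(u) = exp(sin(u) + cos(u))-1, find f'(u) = sqrt(2)*exp(sin(u))*exp(cos(u))*cos(u + pi/4)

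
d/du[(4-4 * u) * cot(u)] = 4*u/sin(u)^2 - 4/tan(u) - 4/sin(u)^2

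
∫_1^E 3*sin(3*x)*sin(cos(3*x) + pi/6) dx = -cos(cos(3) + pi/6) + cos(cos(3*E) + pi/6)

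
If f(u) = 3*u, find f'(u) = 3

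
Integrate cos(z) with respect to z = sin(z) + C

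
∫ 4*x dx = 2*x^2 + C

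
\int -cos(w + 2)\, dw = -sin(w + 2) + C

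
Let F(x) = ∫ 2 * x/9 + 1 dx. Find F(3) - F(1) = 26/9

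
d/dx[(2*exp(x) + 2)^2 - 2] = 8*exp(2*x) + 8*exp(x)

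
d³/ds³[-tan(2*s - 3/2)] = -48*tan(2*s - 3/2)^4 - 64*tan(2*s - 3/2)^2 - 16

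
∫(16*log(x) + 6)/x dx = 2*(4*log(x) + 3)*log(x) + C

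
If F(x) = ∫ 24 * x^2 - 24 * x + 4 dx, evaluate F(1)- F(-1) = 24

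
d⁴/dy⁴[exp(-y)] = exp(-y)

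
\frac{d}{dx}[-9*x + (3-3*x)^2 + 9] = 18*x - 27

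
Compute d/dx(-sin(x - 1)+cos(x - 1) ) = -sin(x - 1) - cos(x - 1)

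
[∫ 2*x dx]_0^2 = 4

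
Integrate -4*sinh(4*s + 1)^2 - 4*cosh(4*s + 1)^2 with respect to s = -sinh(8*s + 2)/2 + C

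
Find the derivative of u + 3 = 1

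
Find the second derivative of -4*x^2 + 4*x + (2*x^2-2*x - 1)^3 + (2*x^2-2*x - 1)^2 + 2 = 240*x^4 - 480*x^3 + 192*x^2 + 48*x - 20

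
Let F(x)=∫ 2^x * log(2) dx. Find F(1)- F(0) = 1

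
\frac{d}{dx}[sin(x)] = cos(x)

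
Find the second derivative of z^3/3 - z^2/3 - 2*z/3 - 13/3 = 2*z - 2/3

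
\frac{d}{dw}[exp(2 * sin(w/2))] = exp(2*sin(w/2))*cos(w/2)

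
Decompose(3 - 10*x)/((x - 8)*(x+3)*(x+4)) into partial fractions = 43/(12*(x + 4)) - 3/(x + 3) - 7/(12*(x - 8))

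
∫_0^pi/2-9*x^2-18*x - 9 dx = 3 - 3*(1 + pi/2)^3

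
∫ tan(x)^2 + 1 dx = tan(x) + C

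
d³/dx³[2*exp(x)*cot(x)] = 2*(-5 + 7/tan(x) - 11/tan(x)^2 + 6/tan(x)^3 - 6/tan(x)^4)*exp(x)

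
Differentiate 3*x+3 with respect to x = 3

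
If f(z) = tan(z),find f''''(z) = 24*tan(z)^5 + 40*tan(z)^3 + 16*tan(z)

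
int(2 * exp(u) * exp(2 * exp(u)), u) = exp(2*exp(u)) + C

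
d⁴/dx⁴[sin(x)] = sin(x)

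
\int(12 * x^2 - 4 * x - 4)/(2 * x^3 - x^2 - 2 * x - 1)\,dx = 2*log(2*x^3 - x^2 - 2*x - 1) + C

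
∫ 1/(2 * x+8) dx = log(x + 4)/2 + C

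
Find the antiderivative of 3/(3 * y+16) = log(3*y/4 + 4) + C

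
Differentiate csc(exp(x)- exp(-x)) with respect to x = -(exp(2*x) + 1)*exp(-x)*cos(exp(x) - exp(-x))/sin(exp(x) - exp(-x))^2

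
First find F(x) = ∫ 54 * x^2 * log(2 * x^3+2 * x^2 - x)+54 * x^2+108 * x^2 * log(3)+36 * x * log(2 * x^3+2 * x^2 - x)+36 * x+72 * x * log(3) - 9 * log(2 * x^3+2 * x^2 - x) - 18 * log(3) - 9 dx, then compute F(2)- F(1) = -81*log(3) + 198*log(198)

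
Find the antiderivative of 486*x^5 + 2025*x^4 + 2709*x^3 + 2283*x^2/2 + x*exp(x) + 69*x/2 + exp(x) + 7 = x*(324*x^5 + 1620*x^4 + 2709*x^3 + 1522*x^2 + 69*x + 4*exp(x) + 28)/4 + C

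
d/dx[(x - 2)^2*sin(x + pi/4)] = x^2*cos(x + pi/4) + 2*sqrt(2)*x*sin(x) - 2*x*cos(x + pi/4) - 4*sqrt(2)*sin(x)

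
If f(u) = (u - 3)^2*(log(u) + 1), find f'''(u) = (2*u^2 + 6*u + 18)/u^3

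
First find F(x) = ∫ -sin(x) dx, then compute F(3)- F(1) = cos(3) - cos(1)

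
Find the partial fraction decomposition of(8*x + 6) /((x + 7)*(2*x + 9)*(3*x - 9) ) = 8/(15*(2*x + 9)) - 1/(3*(x + 7)) + 1/(15*(x - 3))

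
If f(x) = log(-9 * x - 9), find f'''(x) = 2/(x^3 + 3*x^2 + 3*x + 1)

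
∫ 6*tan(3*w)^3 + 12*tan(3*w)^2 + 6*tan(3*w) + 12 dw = (tan(3*w) + 2)^2 + C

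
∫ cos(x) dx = sin(x) + C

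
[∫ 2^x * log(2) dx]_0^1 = 1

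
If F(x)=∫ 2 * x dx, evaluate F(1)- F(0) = 1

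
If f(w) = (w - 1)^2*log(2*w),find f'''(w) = (2*w^2 + 2*w + 2)/w^3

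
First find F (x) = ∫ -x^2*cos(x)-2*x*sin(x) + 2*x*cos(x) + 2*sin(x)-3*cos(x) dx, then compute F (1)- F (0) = -2*sin(1)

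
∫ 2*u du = u^2 + C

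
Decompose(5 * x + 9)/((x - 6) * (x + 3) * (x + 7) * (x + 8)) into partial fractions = 31/(70*(x + 8)) - 1/(2*(x + 7)) + 1/(30*(x + 3)) + 1/(42*(x - 6))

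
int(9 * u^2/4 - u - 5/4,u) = 3*u^3/4 - u^2/2 - 5*u/4 + C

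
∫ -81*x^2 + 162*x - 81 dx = -27*x^3 + 81*x^2 - 81*x + C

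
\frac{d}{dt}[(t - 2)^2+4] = 2*t - 4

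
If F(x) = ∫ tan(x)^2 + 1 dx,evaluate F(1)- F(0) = tan(1)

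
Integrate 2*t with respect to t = t^2 + C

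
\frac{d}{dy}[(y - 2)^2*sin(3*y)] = 3*y^2*cos(3*y) + 2*y*sin(3*y) - 12*y*cos(3*y) - 4*sin(3*y) + 12*cos(3*y)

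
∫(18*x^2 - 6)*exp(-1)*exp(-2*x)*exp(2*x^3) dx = 3*exp(2*x^3 - 2*x - 1) + C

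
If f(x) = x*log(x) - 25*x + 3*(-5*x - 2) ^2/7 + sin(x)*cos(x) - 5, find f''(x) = (-14*x*sin(2*x) + 150*x + 7)/(7*x)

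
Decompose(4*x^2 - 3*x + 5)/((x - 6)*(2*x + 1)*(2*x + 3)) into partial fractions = 37/(30*(2*x + 3)) - 15/(26*(2*x + 1)) + 131/(195*(x - 6))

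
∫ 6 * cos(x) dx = 6*sin(x) + C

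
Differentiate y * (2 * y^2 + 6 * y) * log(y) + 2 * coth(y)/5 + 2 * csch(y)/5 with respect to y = 6*y^2*log(y) + 2*y^2 + 12*y*log(y) + 6*y - 2*cosh(y)/(5*sinh(y)^2) - 2/(5*sinh(y)^2)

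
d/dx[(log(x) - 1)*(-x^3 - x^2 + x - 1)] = (-3*x^3*log(x) + 2*x^3 - 2*x^2*log(x) + x^2 + x*log(x) - 1)/x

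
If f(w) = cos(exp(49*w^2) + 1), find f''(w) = -98*(98*w^2*exp(49*w^2)*cos(exp(49*w^2) + 1) + 98*w^2*sin(exp(49*w^2) + 1) + sin(exp(49*w^2) + 1))*exp(49*w^2)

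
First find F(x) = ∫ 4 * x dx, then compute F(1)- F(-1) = 0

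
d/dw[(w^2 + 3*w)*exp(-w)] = (-w^2 - w + 3)*exp(-w)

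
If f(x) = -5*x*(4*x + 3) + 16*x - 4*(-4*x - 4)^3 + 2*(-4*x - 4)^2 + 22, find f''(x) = 1536*x + 1560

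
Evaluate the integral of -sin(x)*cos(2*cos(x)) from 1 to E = sin(2*cos(E))/2 - sin(2*cos(1))/2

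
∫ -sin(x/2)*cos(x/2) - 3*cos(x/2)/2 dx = -3*sin(x/2) + cos(x)/2 + C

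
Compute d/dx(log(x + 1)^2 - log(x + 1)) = (2*log(x + 1) - 1)/(x + 1)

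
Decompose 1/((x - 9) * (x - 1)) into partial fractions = -1/(8*(x - 1)) + 1/(8*(x - 9))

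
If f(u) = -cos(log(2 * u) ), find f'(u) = sin(log(u) + log(2))/u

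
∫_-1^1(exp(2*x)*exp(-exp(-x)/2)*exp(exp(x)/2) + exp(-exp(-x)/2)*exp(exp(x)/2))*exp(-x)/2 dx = -exp(-E/2 + exp(-1)/2) + exp(-exp(-1)/2 + E/2)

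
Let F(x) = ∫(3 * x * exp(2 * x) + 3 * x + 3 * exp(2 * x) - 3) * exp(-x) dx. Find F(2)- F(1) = -3*E - 6*exp(-2) + 3*exp(-1) + 6*exp(2)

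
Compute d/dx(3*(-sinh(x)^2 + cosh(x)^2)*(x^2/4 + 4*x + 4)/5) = 3*x/10 + 12/5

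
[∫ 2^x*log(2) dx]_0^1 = 1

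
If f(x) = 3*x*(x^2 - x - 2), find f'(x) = 9*x^2 - 6*x - 6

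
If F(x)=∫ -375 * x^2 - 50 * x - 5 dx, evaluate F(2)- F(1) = -955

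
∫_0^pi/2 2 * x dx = pi^2/4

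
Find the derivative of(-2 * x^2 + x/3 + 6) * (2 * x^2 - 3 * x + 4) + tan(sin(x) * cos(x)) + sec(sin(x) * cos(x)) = -16*x^3 + 20*x^2 + 6*x - sin(x)^2*tan(sin(2*x)/2)^2 - sin(x)^2*tan(sin(2*x)/2)*sec(sin(2*x)/2) - sin(x)^2 + cos(x)^2*tan(sin(2*x)/2)^2 + cos(x)^2*tan(sin(2*x)/2)*sec(sin(2*x)/2) + cos(x)^2 - 50/3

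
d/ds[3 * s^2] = 6*s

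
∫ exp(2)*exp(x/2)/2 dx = exp(x/2 + 2) + C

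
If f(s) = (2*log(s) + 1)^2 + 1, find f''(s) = (4 - 8*log(s))/s^2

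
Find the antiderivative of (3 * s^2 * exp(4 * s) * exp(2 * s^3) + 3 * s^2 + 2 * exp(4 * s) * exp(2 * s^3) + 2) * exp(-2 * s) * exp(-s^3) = 2*sinh(s*(s^2 + 2)) + C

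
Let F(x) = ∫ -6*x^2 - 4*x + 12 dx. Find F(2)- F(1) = -8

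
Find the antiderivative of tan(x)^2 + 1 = tan(x) + C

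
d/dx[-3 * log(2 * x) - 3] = -3/x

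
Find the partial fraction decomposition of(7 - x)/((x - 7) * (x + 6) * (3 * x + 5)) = -3/(13*(3*x + 5)) + 1/(13*(x + 6))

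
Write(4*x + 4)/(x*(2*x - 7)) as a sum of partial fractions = 36/(7*(2*x - 7)) - 4/(7*x)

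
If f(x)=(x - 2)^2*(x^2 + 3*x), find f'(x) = 4*x^3 - 3*x^2 - 16*x + 12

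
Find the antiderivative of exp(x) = exp(x) + C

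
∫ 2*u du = u^2 + C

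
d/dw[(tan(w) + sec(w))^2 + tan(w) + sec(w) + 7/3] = (2*sin(w)^2/cos(w) + sin(w) + 4*sin(w)/cos(w) + 1 + 2/cos(w))/cos(w)^2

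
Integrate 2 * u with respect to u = u^2 + C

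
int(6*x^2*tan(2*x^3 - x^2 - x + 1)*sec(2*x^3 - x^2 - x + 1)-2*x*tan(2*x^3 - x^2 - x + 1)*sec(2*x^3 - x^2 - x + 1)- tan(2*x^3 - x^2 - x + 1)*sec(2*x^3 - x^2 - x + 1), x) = sec(2*x^3 - x^2 - x + 1) + C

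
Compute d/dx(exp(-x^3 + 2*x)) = -3*x^2*exp(-x^3 + 2*x) + 2*exp(-x^3 + 2*x)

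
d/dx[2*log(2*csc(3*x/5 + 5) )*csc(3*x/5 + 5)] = -6*(log(1/sin(3*x/5 + 5)) + log(2) + 1)*cos(3*x/5 + 5)/(5*sin(3*x/5 + 5)^2)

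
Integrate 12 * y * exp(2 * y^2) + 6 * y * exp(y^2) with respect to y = 3*(exp(y^2) + 1)*exp(y^2) + C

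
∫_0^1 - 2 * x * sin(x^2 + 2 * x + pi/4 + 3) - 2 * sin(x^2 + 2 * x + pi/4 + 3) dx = -cos(pi/4 + 3) + cos(pi/4 + 6)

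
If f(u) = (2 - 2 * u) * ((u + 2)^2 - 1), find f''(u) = -12*u - 12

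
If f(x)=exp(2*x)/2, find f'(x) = exp(2*x)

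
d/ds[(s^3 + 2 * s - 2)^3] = 9*s^8 + 42*s^6 - 36*s^5 + 60*s^4 - 96*s^3 + 60*s^2 - 48*s + 24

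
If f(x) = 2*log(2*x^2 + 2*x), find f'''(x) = (8*x^3 + 12*x^2 + 12*x + 4)/(x^6 + 3*x^5 + 3*x^4 + x^3)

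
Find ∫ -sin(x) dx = cos(x) + C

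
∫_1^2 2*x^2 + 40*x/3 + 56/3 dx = 130/3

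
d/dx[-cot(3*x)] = 3/sin(3*x)^2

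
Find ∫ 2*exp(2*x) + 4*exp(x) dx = (exp(x) + 2)^2 + C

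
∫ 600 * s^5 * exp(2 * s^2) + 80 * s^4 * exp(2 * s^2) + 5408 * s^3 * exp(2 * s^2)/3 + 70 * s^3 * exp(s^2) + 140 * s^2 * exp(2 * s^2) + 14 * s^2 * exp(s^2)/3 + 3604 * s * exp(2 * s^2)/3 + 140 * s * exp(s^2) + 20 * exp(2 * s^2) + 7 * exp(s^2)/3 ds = (2*(15*s^2 + s + 15)*exp(s^2) + 7)*(15*s^2 + s + 15)*exp(s^2)/3 + C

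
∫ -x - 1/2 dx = -x^2/2 - x/2 + C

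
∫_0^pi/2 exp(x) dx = -1 + exp(pi/2)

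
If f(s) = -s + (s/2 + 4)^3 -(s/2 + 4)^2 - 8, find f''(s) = 3*s/4 + 11/2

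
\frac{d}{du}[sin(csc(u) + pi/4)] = -cos(csc(u) + pi/4)*cot(u)*csc(u)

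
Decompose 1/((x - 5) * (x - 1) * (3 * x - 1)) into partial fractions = 9/(28*(3*x - 1)) - 1/(8*(x - 1)) + 1/(56*(x - 5))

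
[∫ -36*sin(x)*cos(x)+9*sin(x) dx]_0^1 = -9*cos(1) + 9*cos(2)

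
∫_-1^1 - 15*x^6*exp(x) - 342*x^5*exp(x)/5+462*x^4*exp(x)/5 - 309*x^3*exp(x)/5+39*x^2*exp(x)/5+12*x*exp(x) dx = -12*E/5 + 234*exp(-1)/5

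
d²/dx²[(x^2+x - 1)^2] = 12*x^2 + 12*x - 2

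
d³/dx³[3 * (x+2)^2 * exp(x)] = 3*x^2*exp(x) + 30*x*exp(x) + 66*exp(x)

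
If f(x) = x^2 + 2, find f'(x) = 2*x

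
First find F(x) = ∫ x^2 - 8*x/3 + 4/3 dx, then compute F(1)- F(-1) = 10/3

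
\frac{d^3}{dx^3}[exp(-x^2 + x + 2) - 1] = -8*x^3*exp(-x^2 + x + 2) + 12*x^2*exp(-x^2 + x + 2) + 6*x*exp(-x^2 + x + 2) - 5*exp(-x^2 + x + 2)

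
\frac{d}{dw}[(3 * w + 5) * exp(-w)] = (-3*w - 2)*exp(-w)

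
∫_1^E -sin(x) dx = cos(E) - cos(1)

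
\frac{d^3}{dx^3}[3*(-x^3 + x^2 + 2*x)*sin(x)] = 3*x^3*cos(x) + 27*x^2*sin(x) - 3*x^2*cos(x) - 18*x*sin(x) - 60*x*cos(x) - 36*sin(x) + 18*cos(x)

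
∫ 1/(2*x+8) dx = log(x + 4)/2 + C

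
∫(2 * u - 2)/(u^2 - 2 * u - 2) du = log(-u^2 + 2*u + 2) + C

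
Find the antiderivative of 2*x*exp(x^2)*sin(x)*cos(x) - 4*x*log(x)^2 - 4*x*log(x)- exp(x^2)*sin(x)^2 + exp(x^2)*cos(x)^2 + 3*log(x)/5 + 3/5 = -2*x^2*log(x)^2 + 3*x*log(x)/5 + exp(x^2)*sin(2*x)/2 + C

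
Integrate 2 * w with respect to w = w^2 + C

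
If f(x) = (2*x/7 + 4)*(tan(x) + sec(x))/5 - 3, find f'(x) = 2*x*tan(x)^2/35 + 2*x*tan(x)*sec(x)/35 + 2*x/35 + 4*tan(x)^2/5 + 4*tan(x)*sec(x)/5 + 2*tan(x)/35 + 2*sec(x)/35 + 4/5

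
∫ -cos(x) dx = -sin(x) + C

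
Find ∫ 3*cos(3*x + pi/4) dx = sin(3*x + pi/4) + C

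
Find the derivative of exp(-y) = -exp(-y)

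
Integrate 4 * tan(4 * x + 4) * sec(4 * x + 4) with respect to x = sec(4*x + 4) + C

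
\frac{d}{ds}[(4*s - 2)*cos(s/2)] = -2*s*sin(s/2) + sin(s/2) + 4*cos(s/2)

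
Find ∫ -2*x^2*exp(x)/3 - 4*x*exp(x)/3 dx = -2*x^2*exp(x)/3 + C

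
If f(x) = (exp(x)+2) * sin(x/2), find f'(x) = exp(x)*sin(x/2) + exp(x)*cos(x/2)/2 + cos(x/2)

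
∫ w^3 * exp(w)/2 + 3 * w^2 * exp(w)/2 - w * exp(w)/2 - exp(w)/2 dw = w*(w^2 - 1)*exp(w)/2 + C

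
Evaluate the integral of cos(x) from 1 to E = -sin(1) + sin(E)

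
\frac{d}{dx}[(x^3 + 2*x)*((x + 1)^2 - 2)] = 5*x^4 + 8*x^3 + 3*x^2 + 8*x - 2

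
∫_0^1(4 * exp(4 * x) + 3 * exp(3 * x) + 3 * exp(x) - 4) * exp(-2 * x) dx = -3*exp(-1) + 3*E + 2*(E - exp(-1))^2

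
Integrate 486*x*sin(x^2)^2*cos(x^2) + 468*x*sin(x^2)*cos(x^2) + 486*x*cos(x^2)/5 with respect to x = 9*(45*sin(x^2)^2 + 65*sin(x^2) + 27)*sin(x^2)/5 + C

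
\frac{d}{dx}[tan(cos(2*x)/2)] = -sin(2*x)/cos(cos(2*x)/2)^2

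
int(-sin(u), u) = cos(u) + C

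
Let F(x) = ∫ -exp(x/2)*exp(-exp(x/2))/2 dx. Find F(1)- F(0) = -exp(-1) + exp(-exp(1/2))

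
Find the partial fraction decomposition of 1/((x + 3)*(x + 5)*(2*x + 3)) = 4/(21*(2*x + 3)) + 1/(14*(x + 5)) - 1/(6*(x + 3))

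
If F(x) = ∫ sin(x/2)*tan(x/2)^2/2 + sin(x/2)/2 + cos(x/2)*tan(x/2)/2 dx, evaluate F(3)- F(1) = -sin(1/2)*tan(1/2) + sin(3/2)*tan(3/2)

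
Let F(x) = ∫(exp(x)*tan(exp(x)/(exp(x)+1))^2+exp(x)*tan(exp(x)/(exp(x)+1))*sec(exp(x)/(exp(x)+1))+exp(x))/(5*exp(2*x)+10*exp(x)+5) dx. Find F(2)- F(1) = -sec(E/(1 + E))/5 - tan(E/(1 + E))/5 + tan(exp(2)/(1 + exp(2)))/5 + sec(exp(2)/(1 + exp(2)))/5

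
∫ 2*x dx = x^2 + C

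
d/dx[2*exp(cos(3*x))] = -6*exp(cos(3*x))*sin(3*x)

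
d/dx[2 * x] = 2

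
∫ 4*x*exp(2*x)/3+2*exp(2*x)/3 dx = 2*x*exp(2*x)/3 + C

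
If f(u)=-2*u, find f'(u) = -2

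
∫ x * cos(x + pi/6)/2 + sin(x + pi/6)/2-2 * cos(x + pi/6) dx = (x/2 - 2)*sin(x + pi/6) + C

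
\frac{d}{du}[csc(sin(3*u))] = -3*cos(3*u)*cot(sin(3*u))*csc(sin(3*u))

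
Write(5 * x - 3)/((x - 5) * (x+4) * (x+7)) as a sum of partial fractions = -19/(18*(x + 7)) + 23/(27*(x + 4)) + 11/(54*(x - 5))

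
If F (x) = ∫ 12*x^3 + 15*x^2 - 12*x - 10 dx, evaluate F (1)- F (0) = -8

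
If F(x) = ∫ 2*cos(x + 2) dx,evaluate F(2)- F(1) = 2*sin(4) - 2*sin(3)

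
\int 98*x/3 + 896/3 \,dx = 49*x^2/3 + 896*x/3 + C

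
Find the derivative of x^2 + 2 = 2*x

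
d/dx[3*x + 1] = 3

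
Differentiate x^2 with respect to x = 2*x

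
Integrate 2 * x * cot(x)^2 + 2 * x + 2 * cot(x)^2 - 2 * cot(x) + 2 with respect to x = (-2*x - 2)*cot(x) + C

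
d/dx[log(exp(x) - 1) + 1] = exp(x)/(exp(x) - 1)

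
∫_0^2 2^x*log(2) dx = 3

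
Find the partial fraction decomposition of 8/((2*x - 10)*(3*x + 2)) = -12/(17*(3*x + 2)) + 4/(17*(x - 5))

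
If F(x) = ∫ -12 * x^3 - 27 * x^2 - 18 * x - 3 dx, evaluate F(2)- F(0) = -162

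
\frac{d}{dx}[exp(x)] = exp(x)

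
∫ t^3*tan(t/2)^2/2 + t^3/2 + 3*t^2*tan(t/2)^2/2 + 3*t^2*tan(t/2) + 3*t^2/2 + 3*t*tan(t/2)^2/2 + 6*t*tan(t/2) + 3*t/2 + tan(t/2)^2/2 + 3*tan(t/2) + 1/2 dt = (t + 1)^3*tan(t/2) + C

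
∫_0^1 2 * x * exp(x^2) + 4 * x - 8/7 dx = -1/7 + E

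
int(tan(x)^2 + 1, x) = tan(x) + C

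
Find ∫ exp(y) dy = exp(y) + C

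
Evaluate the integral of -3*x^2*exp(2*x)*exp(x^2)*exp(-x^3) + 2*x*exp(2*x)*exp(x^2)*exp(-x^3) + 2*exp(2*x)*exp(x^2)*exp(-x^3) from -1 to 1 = -1 + exp(2)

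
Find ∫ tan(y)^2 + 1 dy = tan(y) + C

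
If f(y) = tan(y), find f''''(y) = 24*tan(y)^5 + 40*tan(y)^3 + 16*tan(y)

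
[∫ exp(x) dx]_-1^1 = E - exp(-1)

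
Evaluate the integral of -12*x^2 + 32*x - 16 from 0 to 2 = 0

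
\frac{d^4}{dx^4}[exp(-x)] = exp(-x)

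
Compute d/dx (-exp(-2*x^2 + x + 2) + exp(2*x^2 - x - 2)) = (4*x*exp(-4*x^2 + 2*x + 4) + 4*x - exp(-4*x^2 + 2*x + 4) - 1)*exp(2*x^2 - x - 2)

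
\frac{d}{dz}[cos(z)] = -sin(z)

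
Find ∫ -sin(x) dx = cos(x) + C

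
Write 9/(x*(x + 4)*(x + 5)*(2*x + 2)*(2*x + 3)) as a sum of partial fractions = 24/(35*(2*x + 3)) + 9/(280*(x + 5)) - 3/(40*(x + 4)) - 3/(8*(x + 1)) + 3/(40*x)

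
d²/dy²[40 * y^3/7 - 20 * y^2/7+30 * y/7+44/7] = 240*y/7 - 40/7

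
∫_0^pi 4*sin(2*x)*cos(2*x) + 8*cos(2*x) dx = 0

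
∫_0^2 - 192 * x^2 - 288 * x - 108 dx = -1304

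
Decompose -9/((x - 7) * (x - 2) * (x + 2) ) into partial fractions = -1/(4*(x + 2)) + 9/(20*(x - 2)) - 1/(5*(x - 7))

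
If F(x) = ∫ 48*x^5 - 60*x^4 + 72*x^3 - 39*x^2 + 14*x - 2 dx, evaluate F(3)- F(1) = 4074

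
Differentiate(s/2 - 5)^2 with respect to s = s/2 - 5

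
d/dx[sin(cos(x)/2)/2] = -sin(x)*cos(cos(x)/2)/4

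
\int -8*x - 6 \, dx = -4*x^2 - 6*x + C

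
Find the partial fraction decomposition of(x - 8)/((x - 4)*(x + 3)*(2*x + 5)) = 42/(13*(2*x + 5)) - 11/(7*(x + 3)) - 4/(91*(x - 4))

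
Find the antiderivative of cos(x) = sin(x) + C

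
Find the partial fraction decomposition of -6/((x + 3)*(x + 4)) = 6/(x + 4) - 6/(x + 3)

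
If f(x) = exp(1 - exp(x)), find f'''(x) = (-exp(3*x) + 3*exp(2*x) - exp(x))*exp(1 - exp(x))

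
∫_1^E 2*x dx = -1 + exp(2)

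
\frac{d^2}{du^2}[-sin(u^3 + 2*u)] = 9*u^4*sin(u^3 + 2*u) + 12*u^2*sin(u^3 + 2*u) - 6*u*cos(u^3 + 2*u) + 4*sin(u^3 + 2*u)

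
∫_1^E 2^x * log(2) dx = -2 + 2^E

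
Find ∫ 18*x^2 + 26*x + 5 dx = 6*x^3 + 13*x^2 + 5*x + C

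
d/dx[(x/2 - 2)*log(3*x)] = (x*log(x) + x + x*log(3) - 4)/(2*x)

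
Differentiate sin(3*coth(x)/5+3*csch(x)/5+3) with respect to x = -3*(cosh(x) + 1)*cos(3*(coth(x)/5 + csch(x)/5 + 1))/(5*sinh(x)^2)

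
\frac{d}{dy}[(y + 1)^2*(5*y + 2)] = 15*y^2 + 24*y + 9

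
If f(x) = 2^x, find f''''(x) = 2^x*log(2)^4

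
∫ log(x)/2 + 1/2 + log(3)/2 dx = x*log(3*x)/2 + C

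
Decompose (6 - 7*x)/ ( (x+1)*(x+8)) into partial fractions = -62/(7*(x + 8)) + 13/(7*(x + 1))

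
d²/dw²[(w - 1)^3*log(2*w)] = (6*w^3*log(w) + 6*w^3*log(2) + 5*w^3 - 6*w^2*log(w) - 9*w^2 - 6*w^2*log(2) + 3*w + 1)/w^2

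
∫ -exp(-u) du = exp(-u) + C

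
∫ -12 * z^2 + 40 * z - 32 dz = -4*z^3 + 20*z^2 - 32*z + C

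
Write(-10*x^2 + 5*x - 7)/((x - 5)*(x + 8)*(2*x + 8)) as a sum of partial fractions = -687/(104*(x + 8)) + 187/(72*(x + 4)) - 116/(117*(x - 5))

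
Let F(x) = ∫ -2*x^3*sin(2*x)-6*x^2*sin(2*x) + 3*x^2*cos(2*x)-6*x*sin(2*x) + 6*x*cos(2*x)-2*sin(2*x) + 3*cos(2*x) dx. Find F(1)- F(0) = 8*cos(2) - 1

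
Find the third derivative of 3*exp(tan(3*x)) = 81*(tan(3*x)^6 + 6*tan(3*x)^5 + 9*tan(3*x)^4 + 12*tan(3*x)^3 + 11*tan(3*x)^2 + 6*tan(3*x) + 3)*exp(tan(3*x))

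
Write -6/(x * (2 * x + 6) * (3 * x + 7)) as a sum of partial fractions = 27/(14*(3*x + 7)) - 1/(2*(x + 3)) - 1/(7*x)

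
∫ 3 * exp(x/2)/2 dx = 3*exp(x/2) + C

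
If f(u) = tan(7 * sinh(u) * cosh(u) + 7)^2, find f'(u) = 14*(tan(7*sinh(u)*cosh(u) + 7)^2 + 1)*tan(7*sinh(u)*cosh(u) + 7)*cosh(2*u)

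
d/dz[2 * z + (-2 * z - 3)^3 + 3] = -24*z^2 - 72*z - 52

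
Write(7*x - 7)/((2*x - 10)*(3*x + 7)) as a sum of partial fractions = 35/(22*(3*x + 7)) + 7/(11*(x - 5))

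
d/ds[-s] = -1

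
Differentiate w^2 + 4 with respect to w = 2*w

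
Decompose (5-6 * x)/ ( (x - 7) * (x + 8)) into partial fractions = -53/(15*(x + 8)) - 37/(15*(x - 7))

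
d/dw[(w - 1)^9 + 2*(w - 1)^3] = 9*w^8 - 72*w^7 + 252*w^6 - 504*w^5 + 630*w^4 - 504*w^3 + 258*w^2 - 84*w + 15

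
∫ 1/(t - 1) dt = log(12*t - 12) + C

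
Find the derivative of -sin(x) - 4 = -cos(x)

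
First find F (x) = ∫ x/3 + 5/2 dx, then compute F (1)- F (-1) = 5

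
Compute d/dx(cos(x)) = -sin(x)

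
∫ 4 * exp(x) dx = 4*exp(x) + C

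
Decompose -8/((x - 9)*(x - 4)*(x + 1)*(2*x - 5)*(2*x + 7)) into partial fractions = -16/(5625*(2*x + 7)) - 16/(819*(2*x - 5)) + 4/(875*(x + 1)) + 8/(1125*(x - 4)) - 4/(8125*(x - 9))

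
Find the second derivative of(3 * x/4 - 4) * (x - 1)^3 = 9*x^2 - 75*x/2 + 57/2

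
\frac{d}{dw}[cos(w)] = -sin(w)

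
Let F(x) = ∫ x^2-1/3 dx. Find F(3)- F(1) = 8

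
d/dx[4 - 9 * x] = -9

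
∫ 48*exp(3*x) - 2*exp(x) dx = (16*exp(2*x) - 2)*exp(x) + C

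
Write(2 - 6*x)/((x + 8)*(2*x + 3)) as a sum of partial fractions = 22/(13*(2*x + 3)) - 50/(13*(x + 8))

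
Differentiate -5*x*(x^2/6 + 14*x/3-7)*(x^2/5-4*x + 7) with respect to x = -5*x^4/6 - 16*x^3/3 + 567*x^2/2 - 1820*x/3 + 245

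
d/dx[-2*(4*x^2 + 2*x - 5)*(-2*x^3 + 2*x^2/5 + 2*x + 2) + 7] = 80*x^4 + 96*x^3/5 - 564*x^2/5 - 40*x + 12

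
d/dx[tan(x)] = cos(x)^(-2)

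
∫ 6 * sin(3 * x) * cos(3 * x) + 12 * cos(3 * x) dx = (sin(3*x) + 2)^2 + C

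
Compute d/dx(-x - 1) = -1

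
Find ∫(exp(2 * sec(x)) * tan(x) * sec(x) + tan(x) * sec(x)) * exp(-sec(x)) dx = 2*sinh(1/cos(x)) + C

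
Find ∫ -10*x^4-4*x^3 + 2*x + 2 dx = -2*x^5 - x^4 + x^2 + 2*x + C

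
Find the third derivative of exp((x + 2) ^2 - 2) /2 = 4*x^3*exp(x^2 + 4*x + 2) + 24*x^2*exp(x^2 + 4*x + 2) + 54*x*exp(x^2 + 4*x + 2) + 44*exp(x^2 + 4*x + 2)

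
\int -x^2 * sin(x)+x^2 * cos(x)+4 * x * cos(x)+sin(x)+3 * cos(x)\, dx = sqrt(2)*(x^2 + 2*x + 1)*sin(x + pi/4) + C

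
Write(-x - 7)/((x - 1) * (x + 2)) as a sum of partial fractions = 5/(3*(x + 2)) - 8/(3*(x - 1))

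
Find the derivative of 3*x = 3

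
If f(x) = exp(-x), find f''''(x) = exp(-x)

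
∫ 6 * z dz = 3*z^2 + C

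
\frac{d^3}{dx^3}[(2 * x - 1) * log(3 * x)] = (-2*x - 2)/x^3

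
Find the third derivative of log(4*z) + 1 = 2/z^3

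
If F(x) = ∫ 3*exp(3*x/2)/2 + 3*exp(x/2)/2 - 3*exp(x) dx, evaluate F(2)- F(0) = (-1 + E)^3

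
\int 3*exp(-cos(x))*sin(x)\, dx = 3*exp(-cos(x)) + C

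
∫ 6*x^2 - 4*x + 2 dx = 2*x^3 - 2*x^2 + 2*x + C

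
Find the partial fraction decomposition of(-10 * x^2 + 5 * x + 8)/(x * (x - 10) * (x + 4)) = -43/(14*(x + 4)) - 471/(70*(x - 10)) - 1/(5*x)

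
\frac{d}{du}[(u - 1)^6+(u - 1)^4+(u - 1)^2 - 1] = 6*u^5 - 30*u^4 + 64*u^3 - 72*u^2 + 44*u - 12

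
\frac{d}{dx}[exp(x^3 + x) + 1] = 3*x^2*exp(x^3 + x) + exp(x^3 + x)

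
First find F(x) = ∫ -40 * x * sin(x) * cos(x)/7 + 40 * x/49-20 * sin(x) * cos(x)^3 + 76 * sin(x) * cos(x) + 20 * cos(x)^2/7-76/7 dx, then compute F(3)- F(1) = -176*sin(1)^2/7 - 624/49 - 5*sin(1)^4 + 5*sin(3)^4 + 136*sin(3)^2/7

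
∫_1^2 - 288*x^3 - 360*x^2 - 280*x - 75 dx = -2415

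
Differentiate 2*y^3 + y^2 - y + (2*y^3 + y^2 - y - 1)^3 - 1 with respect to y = 72*y^8 + 96*y^7 - 42*y^6 - 138*y^5 - 45*y^4 + 48*y^3 + 39*y^2 + 2*y - 4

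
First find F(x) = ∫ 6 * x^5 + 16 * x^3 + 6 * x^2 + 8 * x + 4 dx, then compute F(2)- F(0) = 168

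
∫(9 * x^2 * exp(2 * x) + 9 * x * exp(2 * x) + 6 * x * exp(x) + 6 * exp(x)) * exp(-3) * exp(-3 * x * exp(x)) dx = 3*(-x*exp(x) - 1)*exp(-3*x*exp(x) - 3) + C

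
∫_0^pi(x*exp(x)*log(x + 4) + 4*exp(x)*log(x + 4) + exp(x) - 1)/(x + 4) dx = (-1 + exp(pi))*log(pi + 4)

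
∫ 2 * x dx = x^2 + C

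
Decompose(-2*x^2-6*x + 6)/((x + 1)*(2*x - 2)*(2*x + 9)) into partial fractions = -15/(77*(2*x + 9)) - 5/(14*(x + 1)) - 1/(22*(x - 1))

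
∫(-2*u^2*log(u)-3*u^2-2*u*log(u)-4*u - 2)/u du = -(log(u) + 1)*(u^2 + 2*u + 2) + C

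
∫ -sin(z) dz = cos(z) + C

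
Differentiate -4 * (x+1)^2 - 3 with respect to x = -8*x - 8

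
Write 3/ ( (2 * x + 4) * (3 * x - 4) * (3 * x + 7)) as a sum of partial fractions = 9/(22*(3*x + 7)) + 9/(220*(3*x - 4)) - 3/(20*(x + 2))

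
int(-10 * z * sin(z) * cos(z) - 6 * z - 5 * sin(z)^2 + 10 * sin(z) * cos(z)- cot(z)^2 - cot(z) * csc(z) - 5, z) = -3*z^2 - 4*z + (5 - 5*z)*sin(z)^2 + cot(z) + csc(z) + C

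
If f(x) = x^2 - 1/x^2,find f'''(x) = 24/x^5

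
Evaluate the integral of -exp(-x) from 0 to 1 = -1 + exp(-1)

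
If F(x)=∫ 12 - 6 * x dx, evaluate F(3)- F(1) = 0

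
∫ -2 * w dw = -w^2 + C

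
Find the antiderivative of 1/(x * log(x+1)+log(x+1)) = log(log(x + 1)) + C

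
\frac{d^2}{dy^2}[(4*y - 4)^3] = 384*y - 384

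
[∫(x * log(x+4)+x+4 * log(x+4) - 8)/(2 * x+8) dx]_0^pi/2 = (-4 + pi/4)*log(pi/2 + 4) + 8*log(2)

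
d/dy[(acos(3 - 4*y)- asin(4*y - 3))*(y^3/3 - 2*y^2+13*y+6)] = y^2*acos(3 - 4*y) - y^2*asin(4*y - 3) - 4*y*acos(3 - 4*y) + 4*y*asin(4*y - 3) + 13*acos(3 - 4*y) - 13*asin(4*y - 3)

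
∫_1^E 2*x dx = -1 + exp(2)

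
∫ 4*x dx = 2*x^2 + C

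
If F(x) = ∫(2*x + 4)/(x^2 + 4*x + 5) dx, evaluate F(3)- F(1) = -log(10) + log(26)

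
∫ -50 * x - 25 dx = -25*x^2 - 25*x + C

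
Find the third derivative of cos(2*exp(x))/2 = (4*exp(2*x)*sin(2*exp(x)) - 6*exp(x)*cos(2*exp(x)) - sin(2*exp(x)))*exp(x)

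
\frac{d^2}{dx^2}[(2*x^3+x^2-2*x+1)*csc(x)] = (-2*x^3 + 4*x^3/sin(x)^2 - x^2 - 12*x^2*cos(x)/sin(x) + 2*x^2/sin(x)^2 + 14*x - 4*x*cos(x)/sin(x) - 4*x/sin(x)^2 + 1 + 4*cos(x)/sin(x) + 2/sin(x)^2)/sin(x)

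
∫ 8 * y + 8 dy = 4*y^2 + 8*y + C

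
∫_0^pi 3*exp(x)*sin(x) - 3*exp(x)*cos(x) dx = 3 + 3*exp(pi)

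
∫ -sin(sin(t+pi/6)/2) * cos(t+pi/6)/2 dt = cos(sin(t + pi/6)/2) + C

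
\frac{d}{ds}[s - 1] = 1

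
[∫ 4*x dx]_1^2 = 6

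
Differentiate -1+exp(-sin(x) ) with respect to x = -exp(-sin(x))*cos(x)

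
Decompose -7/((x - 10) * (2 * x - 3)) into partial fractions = 14/(17*(2*x - 3)) - 7/(17*(x - 10))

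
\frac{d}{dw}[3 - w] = -1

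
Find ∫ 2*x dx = x^2 + C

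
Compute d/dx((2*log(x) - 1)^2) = (8*log(x) - 4)/x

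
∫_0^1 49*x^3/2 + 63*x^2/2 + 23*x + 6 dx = 273/8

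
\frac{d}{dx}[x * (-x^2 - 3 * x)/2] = -3*x^2/2 - 3*x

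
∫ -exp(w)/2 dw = -exp(w)/2 + C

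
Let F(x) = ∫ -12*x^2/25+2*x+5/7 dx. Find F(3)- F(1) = 922/175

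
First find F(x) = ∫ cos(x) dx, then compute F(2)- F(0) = sin(2)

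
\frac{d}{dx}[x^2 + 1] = 2*x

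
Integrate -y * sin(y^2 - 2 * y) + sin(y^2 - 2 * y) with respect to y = cos(y*(y - 2))/2 + C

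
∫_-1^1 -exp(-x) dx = -E + exp(-1)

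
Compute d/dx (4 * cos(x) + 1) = -4*sin(x)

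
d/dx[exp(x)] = exp(x)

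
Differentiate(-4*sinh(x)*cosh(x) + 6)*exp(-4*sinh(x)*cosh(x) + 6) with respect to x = (4*sinh(4*x) - 28*cosh(2*x))*exp(6 - 2*sinh(2*x))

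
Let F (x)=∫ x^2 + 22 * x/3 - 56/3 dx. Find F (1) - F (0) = -44/3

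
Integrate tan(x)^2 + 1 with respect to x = tan(x) + C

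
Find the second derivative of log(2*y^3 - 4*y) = (-3*y^4 - 4)/(y^6 - 4*y^4 + 4*y^2)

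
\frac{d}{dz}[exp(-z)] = -exp(-z)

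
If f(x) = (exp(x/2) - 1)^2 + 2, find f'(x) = -exp(x/2) + exp(x)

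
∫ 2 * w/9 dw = w^2/9 + C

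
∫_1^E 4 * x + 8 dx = -18 + 2*(2 + E)^2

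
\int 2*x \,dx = x^2 + C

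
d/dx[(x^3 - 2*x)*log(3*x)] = 3*x^2*log(x) + x^2 + 3*x^2*log(3) - 2*log(x) - 2*log(3) - 2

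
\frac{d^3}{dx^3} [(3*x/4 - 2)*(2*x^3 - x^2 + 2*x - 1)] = 36*x - 57/2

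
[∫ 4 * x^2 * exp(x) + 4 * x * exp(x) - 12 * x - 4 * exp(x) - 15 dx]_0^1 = -21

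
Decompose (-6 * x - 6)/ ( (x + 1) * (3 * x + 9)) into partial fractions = -2/(x + 3)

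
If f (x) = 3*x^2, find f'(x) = 6*x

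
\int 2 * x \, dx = x^2 + C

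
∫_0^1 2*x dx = 1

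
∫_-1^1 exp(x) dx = E - exp(-1)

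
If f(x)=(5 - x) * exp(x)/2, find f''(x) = -x*exp(x)/2 + 3*exp(x)/2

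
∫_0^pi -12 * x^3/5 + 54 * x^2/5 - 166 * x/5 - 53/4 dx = -12*pi^3 - 49 + 3*pi/4 + (-5*pi + pi^2/5 + 7)*(-3*pi^2 + 7 + 3*pi) + 18*pi^2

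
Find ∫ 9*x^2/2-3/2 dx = 3*x^3/2 - 3*x/2 + C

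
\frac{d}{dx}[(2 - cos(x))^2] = 4*sin(x) - sin(2*x)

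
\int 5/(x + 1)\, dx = 5*log(x + 1) + C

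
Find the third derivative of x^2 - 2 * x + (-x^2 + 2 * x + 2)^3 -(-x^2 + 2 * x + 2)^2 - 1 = -120*x^3 + 360*x^2 - 168*x - 72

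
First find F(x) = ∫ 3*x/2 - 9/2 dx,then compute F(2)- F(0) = -6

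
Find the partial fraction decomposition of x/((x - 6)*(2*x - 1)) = -1/(11*(2*x - 1)) + 6/(11*(x - 6))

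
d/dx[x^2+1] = 2*x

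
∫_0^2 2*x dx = 4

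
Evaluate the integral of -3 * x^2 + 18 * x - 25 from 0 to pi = -27 + (3 - pi)^3 + 2*pi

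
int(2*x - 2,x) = x^2 - 2*x + C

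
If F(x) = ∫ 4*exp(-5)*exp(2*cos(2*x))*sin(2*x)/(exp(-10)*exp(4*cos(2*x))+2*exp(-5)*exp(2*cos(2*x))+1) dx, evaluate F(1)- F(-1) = 0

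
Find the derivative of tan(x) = cos(x)^(-2)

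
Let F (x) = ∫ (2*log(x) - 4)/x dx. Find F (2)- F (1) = -4 + (-2 + log(2))^2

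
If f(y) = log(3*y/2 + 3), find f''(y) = -1/(y^2 + 4*y + 4)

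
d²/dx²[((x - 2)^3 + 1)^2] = 30*x^4 - 240*x^3 + 720*x^2 - 948*x + 456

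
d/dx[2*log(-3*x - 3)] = 2/(x + 1)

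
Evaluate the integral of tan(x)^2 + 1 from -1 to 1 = 2*tan(1)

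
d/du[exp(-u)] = -exp(-u)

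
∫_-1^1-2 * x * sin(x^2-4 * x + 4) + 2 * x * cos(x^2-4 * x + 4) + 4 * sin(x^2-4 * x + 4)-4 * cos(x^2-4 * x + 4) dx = -sin(9) + cos(1) + sin(1) - cos(9)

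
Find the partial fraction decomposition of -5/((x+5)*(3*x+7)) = -15/(8*(3*x + 7)) + 5/(8*(x + 5))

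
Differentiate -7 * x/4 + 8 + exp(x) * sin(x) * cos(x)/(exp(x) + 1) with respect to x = (4*exp(2*x)*cos(2*x) - 7*exp(2*x) + 2*exp(x)*sin(2*x) + 4*exp(x)*cos(2*x) - 14*exp(x) - 7)/(4*exp(2*x) + 8*exp(x) + 4)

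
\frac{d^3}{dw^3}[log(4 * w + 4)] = 2/(w^3 + 3*w^2 + 3*w + 1)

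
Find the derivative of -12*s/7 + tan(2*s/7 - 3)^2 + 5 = 4*tan(2*s/7 - 3)^3/7 + 4*tan(2*s/7 - 3)/7 - 12/7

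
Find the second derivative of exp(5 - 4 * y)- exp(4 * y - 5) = (16 - 16*exp(8*y - 10))*exp(5 - 4*y)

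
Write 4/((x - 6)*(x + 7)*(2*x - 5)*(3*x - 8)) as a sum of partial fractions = -54/(145*(3*x - 8)) + 32/(133*(2*x - 5)) - 4/(7163*(x + 7)) + 2/(455*(x - 6))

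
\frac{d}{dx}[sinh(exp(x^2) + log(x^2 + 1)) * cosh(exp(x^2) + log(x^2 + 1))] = 2*x*(x^2*exp(x^2) + exp(x^2) + 1)*cosh(2*exp(x^2) + 2*log(x^2 + 1))/(x^2 + 1)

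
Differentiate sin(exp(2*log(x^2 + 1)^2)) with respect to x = 8*x*exp(2*log(x^2 + 1)^2)*log(x^2 + 1)*cos(exp(2*log(x^2 + 1)^2))/(x^2 + 1)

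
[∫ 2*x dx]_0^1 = 1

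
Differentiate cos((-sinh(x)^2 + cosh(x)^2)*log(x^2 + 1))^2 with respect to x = 2*x*sin(2*(sinh(x)^2 - cosh(x)^2)*log(x^2 + 1))/(x^2 + 1)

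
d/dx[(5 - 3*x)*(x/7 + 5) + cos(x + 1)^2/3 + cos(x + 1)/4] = -6*x/7 - sin(x + 1)/4 - sin(2*(x + 1))/3 - 100/7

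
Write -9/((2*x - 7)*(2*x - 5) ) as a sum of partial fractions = 9/(2*(2*x - 5)) - 9/(2*(2*x - 7))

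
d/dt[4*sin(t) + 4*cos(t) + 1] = -4*sin(t) + 4*cos(t)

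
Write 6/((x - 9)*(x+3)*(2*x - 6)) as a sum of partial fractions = 1/(24*(x + 3)) - 1/(12*(x - 3)) + 1/(24*(x - 9))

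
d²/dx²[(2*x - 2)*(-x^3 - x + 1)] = -24*x^2 + 12*x - 4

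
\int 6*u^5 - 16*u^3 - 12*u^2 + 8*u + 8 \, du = u^6 - 4*u^4 - 4*u^3 + 4*u^2 + 8*u + C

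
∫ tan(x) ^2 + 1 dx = tan(x) + C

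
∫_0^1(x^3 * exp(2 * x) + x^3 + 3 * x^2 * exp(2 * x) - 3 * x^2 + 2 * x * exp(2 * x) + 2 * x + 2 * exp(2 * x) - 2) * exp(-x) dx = -3*exp(-1) + 3*E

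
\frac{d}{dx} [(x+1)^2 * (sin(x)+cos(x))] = -x^2*sin(x) + x^2*cos(x) + 4*x*cos(x) + sin(x) + 3*cos(x)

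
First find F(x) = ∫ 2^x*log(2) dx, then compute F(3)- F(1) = 6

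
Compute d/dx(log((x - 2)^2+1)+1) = (2*x - 4)/(x^2 - 4*x + 5)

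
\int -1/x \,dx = -log(x) + C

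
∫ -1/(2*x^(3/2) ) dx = 1/sqrt(x) + C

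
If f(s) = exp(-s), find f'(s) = -exp(-s)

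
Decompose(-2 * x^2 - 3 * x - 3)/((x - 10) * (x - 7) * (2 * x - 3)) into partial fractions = -48/(187*(2*x - 3)) + 122/(33*(x - 7)) - 233/(51*(x - 10))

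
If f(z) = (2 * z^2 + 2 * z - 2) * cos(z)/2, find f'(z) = -z^2*sin(z) - z*sin(z) + 2*z*cos(z) + sin(z) + cos(z)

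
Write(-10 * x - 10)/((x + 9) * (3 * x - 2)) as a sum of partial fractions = -50/(29*(3*x - 2)) - 80/(29*(x + 9))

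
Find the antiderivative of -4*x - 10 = -2*x^2 - 10*x + C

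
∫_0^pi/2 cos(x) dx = 1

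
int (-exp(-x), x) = exp(-x) + C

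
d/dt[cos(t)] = -sin(t)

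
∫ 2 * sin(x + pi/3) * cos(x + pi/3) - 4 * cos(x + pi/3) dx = (sin(x + pi/3) - 2)^2 + C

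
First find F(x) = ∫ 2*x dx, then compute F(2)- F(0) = 4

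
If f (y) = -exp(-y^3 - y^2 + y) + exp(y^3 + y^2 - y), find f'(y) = 3*y^2*exp(-y^3 - y^2 + y) + 3*y^2*exp(y^3 + y^2 - y) + 2*y*exp(-y^3 - y^2 + y) + 2*y*exp(y^3 + y^2 - y) - exp(-y^3 - y^2 + y) - exp(y^3 + y^2 - y)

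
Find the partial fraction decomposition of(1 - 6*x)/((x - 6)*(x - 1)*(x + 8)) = 7/(18*(x + 8)) + 1/(9*(x - 1)) - 1/(2*(x - 6))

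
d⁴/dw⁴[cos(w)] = cos(w)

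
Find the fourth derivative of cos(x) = cos(x)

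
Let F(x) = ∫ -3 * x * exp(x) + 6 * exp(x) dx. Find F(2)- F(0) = -9 + 3*exp(2)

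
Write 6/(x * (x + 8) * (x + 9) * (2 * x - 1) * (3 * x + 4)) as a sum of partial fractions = 243/(10120*(3*x + 4)) + 96/(3553*(2*x - 1)) + 2/(1311*(x + 9)) - 3/(1360*(x + 8)) - 1/(48*x)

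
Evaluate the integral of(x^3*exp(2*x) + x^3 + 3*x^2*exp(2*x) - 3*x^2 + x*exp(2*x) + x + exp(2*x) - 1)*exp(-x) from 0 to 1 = -2*exp(-1) + 2*E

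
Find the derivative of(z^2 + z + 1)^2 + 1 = 4*z^3 + 6*z^2 + 6*z + 2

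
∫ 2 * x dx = x^2 + C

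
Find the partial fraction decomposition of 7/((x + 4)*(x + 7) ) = -7/(3*(x + 7)) + 7/(3*(x + 4))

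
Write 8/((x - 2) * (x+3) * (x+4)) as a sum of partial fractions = 4/(3*(x + 4)) - 8/(5*(x + 3)) + 4/(15*(x - 2))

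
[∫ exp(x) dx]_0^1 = -1 + E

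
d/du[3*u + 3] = 3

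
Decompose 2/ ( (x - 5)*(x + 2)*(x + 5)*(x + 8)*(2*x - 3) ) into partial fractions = -32/(12103*(2*x - 3)) + 1/(2223*(x + 8)) - 1/(585*(x + 5)) + 1/(441*(x + 2)) + 1/(3185*(x - 5))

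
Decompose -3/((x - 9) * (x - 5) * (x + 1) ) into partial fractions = -1/(20*(x + 1)) + 1/(8*(x - 5)) - 3/(40*(x - 9))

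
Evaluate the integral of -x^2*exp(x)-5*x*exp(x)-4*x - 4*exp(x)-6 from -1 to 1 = -5*E - 12 - exp(-1)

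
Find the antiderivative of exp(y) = exp(y) + C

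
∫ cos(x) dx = sin(x) + C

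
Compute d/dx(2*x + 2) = 2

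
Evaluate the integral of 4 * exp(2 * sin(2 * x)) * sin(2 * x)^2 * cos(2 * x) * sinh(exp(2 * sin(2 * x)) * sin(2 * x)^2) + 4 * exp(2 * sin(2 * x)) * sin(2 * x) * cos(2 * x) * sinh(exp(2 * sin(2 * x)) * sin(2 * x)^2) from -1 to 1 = -cosh(exp(-2*sin(2))*sin(2)^2) + cosh(exp(2*sin(2))*sin(2)^2)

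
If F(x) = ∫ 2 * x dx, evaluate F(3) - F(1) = 8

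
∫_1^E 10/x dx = 10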